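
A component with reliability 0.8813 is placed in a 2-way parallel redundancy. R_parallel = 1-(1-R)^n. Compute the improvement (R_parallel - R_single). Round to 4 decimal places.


R_single = 0.8813, n = 2
1 - R_single = 0.1187
(1 - R_single)^n = 0.1187^2 = 0.0141
R_parallel = 1 - 0.0141 = 0.9859
Improvement = 0.9859 - 0.8813
Improvement = 0.1046

0.1046


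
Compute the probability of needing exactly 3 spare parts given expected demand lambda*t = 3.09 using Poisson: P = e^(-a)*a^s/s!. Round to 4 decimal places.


a = 3.09, s = 3
e^(-a) = e^(-3.09) = 0.0455
a^s = 3.09^3 = 29.5036
s! = 6
P = 0.0455 * 29.5036 / 6
P = 0.2237

0.2237


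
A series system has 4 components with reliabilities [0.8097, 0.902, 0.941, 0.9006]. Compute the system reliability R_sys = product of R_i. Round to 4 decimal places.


Components: [0.8097, 0.902, 0.941, 0.9006]
After component 1 (R=0.8097): product = 0.8097
After component 2 (R=0.902): product = 0.7303
After component 3 (R=0.941): product = 0.6873
After component 4 (R=0.9006): product = 0.6189
R_sys = 0.6189

0.6189


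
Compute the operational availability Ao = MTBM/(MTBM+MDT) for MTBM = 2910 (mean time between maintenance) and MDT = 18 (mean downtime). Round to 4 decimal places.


MTBM = 2910
MDT = 18
MTBM + MDT = 2928
Ao = 2910 / 2928
Ao = 0.9939

0.9939


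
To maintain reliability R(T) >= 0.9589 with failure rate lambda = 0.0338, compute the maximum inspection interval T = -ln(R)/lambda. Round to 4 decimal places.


R_target = 0.9589
lambda = 0.0338
-ln(0.9589) = 0.042
T = 0.042 / 0.0338
T = 1.2417

1.2417


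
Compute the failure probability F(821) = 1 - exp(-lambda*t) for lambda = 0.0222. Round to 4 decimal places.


lambda = 0.0222, t = 821
lambda * t = 18.2262
exp(-18.2262) = 0.0
F(t) = 1 - 0.0
F(t) = 1.0

1.0


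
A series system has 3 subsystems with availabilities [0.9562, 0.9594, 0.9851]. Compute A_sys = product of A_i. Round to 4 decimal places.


Subsystems: [0.9562, 0.9594, 0.9851]
After subsystem 1 (A=0.9562): product = 0.9562
After subsystem 2 (A=0.9594): product = 0.9174
After subsystem 3 (A=0.9851): product = 0.9037
A_sys = 0.9037

0.9037


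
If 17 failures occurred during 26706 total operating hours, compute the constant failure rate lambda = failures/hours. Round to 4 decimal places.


failures = 17
total_hours = 26706
lambda = 17 / 26706
lambda = 0.0006

0.0006


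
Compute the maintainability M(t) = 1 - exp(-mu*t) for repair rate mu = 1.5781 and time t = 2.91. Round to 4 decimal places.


mu = 1.5781, t = 2.91
mu * t = 1.5781 * 2.91 = 4.5923
exp(-4.5923) = 0.0101
M(t) = 1 - 0.0101
M(t) = 0.9899

0.9899


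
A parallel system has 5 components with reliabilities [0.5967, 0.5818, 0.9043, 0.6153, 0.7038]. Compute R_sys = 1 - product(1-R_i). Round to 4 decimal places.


Components: [0.5967, 0.5818, 0.9043, 0.6153, 0.7038]
(1 - 0.5967) = 0.4033, running product = 0.4033
(1 - 0.5818) = 0.4182, running product = 0.1687
(1 - 0.9043) = 0.0957, running product = 0.0161
(1 - 0.6153) = 0.3847, running product = 0.0062
(1 - 0.7038) = 0.2962, running product = 0.0018
Product of (1-R_i) = 0.0018
R_sys = 1 - 0.0018 = 0.9982

0.9982


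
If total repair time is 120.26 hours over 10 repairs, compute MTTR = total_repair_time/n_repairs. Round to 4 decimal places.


total_repair_time = 120.26
n_repairs = 10
MTTR = 120.26 / 10
MTTR = 12.026

12.026


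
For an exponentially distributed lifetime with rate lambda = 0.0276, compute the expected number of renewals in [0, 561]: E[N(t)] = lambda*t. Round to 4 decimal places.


lambda = 0.0276
t = 561
E[N(t)] = lambda * t
E[N(t)] = 0.0276 * 561
E[N(t)] = 15.4836

15.4836


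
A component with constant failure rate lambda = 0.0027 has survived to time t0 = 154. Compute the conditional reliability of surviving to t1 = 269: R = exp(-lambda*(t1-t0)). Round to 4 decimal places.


lambda = 0.0027
t0 = 154, t1 = 269
t1 - t0 = 115
lambda * (t1-t0) = 0.0027 * 115 = 0.3105
R = exp(-0.3105)
R = 0.7331

0.7331


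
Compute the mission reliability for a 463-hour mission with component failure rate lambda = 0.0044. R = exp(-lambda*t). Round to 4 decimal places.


lambda = 0.0044
mission_time = 463
lambda * t = 0.0044 * 463 = 2.0372
R = exp(-2.0372)
R = 0.1304

0.1304


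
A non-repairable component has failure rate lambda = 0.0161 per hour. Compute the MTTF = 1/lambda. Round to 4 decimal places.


lambda = 0.0161
MTTF = 1 / 0.0161
MTTF = 62.1118

62.1118


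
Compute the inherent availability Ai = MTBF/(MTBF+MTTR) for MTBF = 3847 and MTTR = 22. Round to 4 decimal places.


MTBF = 3847
MTTR = 22
MTBF + MTTR = 3869
Ai = 3847 / 3869
Ai = 0.9943

0.9943


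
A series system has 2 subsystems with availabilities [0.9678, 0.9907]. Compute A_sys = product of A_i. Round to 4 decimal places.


Subsystems: [0.9678, 0.9907]
After subsystem 1 (A=0.9678): product = 0.9678
After subsystem 2 (A=0.9907): product = 0.9588
A_sys = 0.9588

0.9588


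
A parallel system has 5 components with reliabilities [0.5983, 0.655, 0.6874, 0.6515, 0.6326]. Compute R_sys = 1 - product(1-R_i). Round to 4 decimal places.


Components: [0.5983, 0.655, 0.6874, 0.6515, 0.6326]
(1 - 0.5983) = 0.4017, running product = 0.4017
(1 - 0.655) = 0.345, running product = 0.1386
(1 - 0.6874) = 0.3126, running product = 0.0433
(1 - 0.6515) = 0.3485, running product = 0.0151
(1 - 0.6326) = 0.3674, running product = 0.0055
Product of (1-R_i) = 0.0055
R_sys = 1 - 0.0055 = 0.9945

0.9945


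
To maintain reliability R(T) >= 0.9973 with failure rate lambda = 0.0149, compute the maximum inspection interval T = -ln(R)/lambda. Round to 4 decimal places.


R_target = 0.9973
lambda = 0.0149
-ln(0.9973) = 0.0027
T = 0.0027 / 0.0149
T = 0.1815

0.1815


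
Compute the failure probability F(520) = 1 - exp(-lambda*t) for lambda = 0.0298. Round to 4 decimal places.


lambda = 0.0298, t = 520
lambda * t = 15.496
exp(-15.496) = 0.0
F(t) = 1 - 0.0
F(t) = 1.0

1.0


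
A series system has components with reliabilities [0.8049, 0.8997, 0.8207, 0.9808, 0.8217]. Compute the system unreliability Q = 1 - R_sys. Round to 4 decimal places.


Components: [0.8049, 0.8997, 0.8207, 0.9808, 0.8217]
After component 1: product = 0.8049
After component 2: product = 0.7242
After component 3: product = 0.5943
After component 4: product = 0.5829
After component 5: product = 0.479
R_sys = 0.479
Q = 1 - 0.479 = 0.521

0.521


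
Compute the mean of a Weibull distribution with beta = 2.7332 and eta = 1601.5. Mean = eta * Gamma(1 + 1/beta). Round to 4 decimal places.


beta = 2.7332, eta = 1601.5
1/beta = 0.3659
1 + 1/beta = 1.3659
Gamma(1.3659) = 0.8897
Mean = 1601.5 * 0.8897
Mean = 1424.793

1424.793


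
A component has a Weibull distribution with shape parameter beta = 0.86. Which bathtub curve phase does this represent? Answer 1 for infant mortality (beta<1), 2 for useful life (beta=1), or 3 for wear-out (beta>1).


beta = 0.86
Compare beta to 1:
beta < 1 => infant mortality (phase 1)
beta = 1 => useful life (phase 2)
beta > 1 => wear-out (phase 3)
Since beta = 0.86, this is infant mortality (decreasing failure rate)
Phase = 1

1


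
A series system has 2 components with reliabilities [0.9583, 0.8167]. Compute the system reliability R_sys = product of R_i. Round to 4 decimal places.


Components: [0.9583, 0.8167]
After component 1 (R=0.9583): product = 0.9583
After component 2 (R=0.8167): product = 0.7826
R_sys = 0.7826

0.7826


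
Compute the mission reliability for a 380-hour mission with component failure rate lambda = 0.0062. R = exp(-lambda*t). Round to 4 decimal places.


lambda = 0.0062
mission_time = 380
lambda * t = 0.0062 * 380 = 2.356
R = exp(-2.356)
R = 0.0948

0.0948


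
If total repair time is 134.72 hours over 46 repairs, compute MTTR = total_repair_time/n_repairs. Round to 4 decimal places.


total_repair_time = 134.72
n_repairs = 46
MTTR = 134.72 / 46
MTTR = 2.9287

2.9287


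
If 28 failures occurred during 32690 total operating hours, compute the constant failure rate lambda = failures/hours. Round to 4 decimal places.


failures = 28
total_hours = 32690
lambda = 28 / 32690
lambda = 0.0009

0.0009


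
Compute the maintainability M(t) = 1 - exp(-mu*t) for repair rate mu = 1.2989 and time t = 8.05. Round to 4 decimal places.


mu = 1.2989, t = 8.05
mu * t = 1.2989 * 8.05 = 10.4561
exp(-10.4561) = 0.0
M(t) = 1 - 0.0
M(t) = 1.0

1.0


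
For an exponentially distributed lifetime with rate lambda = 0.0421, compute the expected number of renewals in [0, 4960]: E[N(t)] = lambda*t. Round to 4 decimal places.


lambda = 0.0421
t = 4960
E[N(t)] = lambda * t
E[N(t)] = 0.0421 * 4960
E[N(t)] = 208.816

208.816


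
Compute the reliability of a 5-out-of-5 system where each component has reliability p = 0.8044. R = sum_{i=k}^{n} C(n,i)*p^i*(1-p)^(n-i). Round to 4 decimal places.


k = 5, n = 5, p = 0.8044
i=5: C(5,5)=1 * 0.8044^5 * 0.1956^0 = 0.3368
R = sum of terms = 0.3368

0.3368


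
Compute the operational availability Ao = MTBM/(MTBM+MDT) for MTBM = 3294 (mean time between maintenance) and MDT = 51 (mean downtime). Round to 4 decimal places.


MTBM = 3294
MDT = 51
MTBM + MDT = 3345
Ao = 3294 / 3345
Ao = 0.9848

0.9848


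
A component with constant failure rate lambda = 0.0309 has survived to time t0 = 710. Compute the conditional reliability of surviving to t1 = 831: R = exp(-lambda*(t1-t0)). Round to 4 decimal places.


lambda = 0.0309
t0 = 710, t1 = 831
t1 - t0 = 121
lambda * (t1-t0) = 0.0309 * 121 = 3.7389
R = exp(-3.7389)
R = 0.0238

0.0238


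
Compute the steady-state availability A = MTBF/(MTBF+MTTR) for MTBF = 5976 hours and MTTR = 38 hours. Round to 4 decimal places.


MTBF = 5976
MTTR = 38
MTBF + MTTR = 6014
A = 5976 / 6014
A = 0.9937

0.9937


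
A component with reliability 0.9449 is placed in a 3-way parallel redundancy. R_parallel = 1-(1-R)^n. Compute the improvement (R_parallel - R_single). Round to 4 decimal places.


R_single = 0.9449, n = 3
1 - R_single = 0.0551
(1 - R_single)^n = 0.0551^3 = 0.0002
R_parallel = 1 - 0.0002 = 0.9998
Improvement = 0.9998 - 0.9449
Improvement = 0.0549

0.0549


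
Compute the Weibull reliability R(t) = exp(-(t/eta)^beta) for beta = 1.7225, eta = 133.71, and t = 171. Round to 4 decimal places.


beta = 1.7225, eta = 133.71, t = 171
t/eta = 171 / 133.71 = 1.2789
(t/eta)^beta = 1.2789^1.7225 = 1.5276
R(t) = exp(-1.5276)
R(t) = 0.217

0.217


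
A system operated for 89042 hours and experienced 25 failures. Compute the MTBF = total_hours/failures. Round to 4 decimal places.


total_hours = 89042
failures = 25
MTBF = 89042 / 25
MTBF = 3561.68

3561.68


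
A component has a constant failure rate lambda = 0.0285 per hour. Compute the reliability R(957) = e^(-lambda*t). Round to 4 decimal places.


lambda = 0.0285
t = 957
lambda * t = 27.2745
R(t) = e^(-27.2745)
R(t) = 0.0

0.0


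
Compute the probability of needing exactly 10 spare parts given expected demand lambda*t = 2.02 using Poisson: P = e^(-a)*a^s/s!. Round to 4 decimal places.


a = 2.02, s = 10
e^(-a) = e^(-2.02) = 0.1327
a^s = 2.02^10 = 1131.1331
s! = 3628800
P = 0.1327 * 1131.1331 / 3628800
P = 0.0

0.0


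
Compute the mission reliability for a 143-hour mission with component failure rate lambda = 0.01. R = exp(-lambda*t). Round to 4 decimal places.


lambda = 0.01
mission_time = 143
lambda * t = 0.01 * 143 = 1.43
R = exp(-1.43)
R = 0.2393

0.2393


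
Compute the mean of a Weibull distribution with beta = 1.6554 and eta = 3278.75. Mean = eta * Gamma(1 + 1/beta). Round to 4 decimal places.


beta = 1.6554, eta = 3278.75
1/beta = 0.6041
1 + 1/beta = 1.6041
Gamma(1.6041) = 0.894
Mean = 3278.75 * 0.894
Mean = 2931.1428

2931.1428


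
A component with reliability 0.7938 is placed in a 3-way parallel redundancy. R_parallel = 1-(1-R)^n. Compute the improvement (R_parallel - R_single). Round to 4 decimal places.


R_single = 0.7938, n = 3
1 - R_single = 0.2062
(1 - R_single)^n = 0.2062^3 = 0.0088
R_parallel = 1 - 0.0088 = 0.9912
Improvement = 0.9912 - 0.7938
Improvement = 0.1974

0.1974


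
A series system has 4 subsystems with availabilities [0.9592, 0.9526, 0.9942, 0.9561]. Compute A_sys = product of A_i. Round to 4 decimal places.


Subsystems: [0.9592, 0.9526, 0.9942, 0.9561]
After subsystem 1 (A=0.9592): product = 0.9592
After subsystem 2 (A=0.9526): product = 0.9137
After subsystem 3 (A=0.9942): product = 0.9084
After subsystem 4 (A=0.9561): product = 0.8686
A_sys = 0.8686

0.8686


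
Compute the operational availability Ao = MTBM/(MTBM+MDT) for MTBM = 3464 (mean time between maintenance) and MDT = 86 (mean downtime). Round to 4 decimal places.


MTBM = 3464
MDT = 86
MTBM + MDT = 3550
Ao = 3464 / 3550
Ao = 0.9758

0.9758


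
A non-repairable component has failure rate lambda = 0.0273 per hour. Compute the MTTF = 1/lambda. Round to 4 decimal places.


lambda = 0.0273
MTTF = 1 / 0.0273
MTTF = 36.63

36.63


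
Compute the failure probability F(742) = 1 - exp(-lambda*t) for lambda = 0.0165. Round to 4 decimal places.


lambda = 0.0165, t = 742
lambda * t = 12.243
exp(-12.243) = 0.0
F(t) = 1 - 0.0
F(t) = 1.0

1.0


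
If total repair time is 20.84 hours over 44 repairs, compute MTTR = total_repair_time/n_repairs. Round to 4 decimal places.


total_repair_time = 20.84
n_repairs = 44
MTTR = 20.84 / 44
MTTR = 0.4736

0.4736


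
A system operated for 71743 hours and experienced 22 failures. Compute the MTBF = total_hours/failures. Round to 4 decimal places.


total_hours = 71743
failures = 22
MTBF = 71743 / 22
MTBF = 3261.0455

3261.0455


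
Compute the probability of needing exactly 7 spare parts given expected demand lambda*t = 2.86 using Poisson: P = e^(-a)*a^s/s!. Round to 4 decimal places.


a = 2.86, s = 7
e^(-a) = e^(-2.86) = 0.0573
a^s = 2.86^7 = 1565.1726
s! = 5040
P = 0.0573 * 1565.1726 / 5040
P = 0.0178

0.0178


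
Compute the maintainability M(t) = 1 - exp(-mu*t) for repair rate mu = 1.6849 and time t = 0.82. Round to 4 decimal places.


mu = 1.6849, t = 0.82
mu * t = 1.6849 * 0.82 = 1.3816
exp(-1.3816) = 0.2512
M(t) = 1 - 0.2512
M(t) = 0.7488

0.7488


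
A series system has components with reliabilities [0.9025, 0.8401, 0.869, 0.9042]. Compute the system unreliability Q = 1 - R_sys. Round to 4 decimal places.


Components: [0.9025, 0.8401, 0.869, 0.9042]
After component 1: product = 0.9025
After component 2: product = 0.7582
After component 3: product = 0.6589
After component 4: product = 0.5957
R_sys = 0.5957
Q = 1 - 0.5957 = 0.4043

0.4043


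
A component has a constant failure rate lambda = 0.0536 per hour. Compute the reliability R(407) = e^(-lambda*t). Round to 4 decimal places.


lambda = 0.0536
t = 407
lambda * t = 21.8152
R(t) = e^(-21.8152)
R(t) = 0.0

0.0


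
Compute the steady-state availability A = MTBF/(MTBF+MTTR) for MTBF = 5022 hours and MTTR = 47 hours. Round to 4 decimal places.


MTBF = 5022
MTTR = 47
MTBF + MTTR = 5069
A = 5022 / 5069
A = 0.9907

0.9907


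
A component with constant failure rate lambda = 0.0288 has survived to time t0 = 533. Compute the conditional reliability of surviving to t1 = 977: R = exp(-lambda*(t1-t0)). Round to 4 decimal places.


lambda = 0.0288
t0 = 533, t1 = 977
t1 - t0 = 444
lambda * (t1-t0) = 0.0288 * 444 = 12.7872
R = exp(-12.7872)
R = 0.0

0.0


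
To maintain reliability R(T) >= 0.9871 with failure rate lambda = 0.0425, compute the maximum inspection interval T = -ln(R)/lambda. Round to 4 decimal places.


R_target = 0.9871
lambda = 0.0425
-ln(0.9871) = 0.013
T = 0.013 / 0.0425
T = 0.3055

0.3055


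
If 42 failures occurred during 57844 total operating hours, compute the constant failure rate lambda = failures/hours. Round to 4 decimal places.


failures = 42
total_hours = 57844
lambda = 42 / 57844
lambda = 0.0007

0.0007


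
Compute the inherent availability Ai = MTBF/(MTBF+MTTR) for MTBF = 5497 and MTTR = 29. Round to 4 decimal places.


MTBF = 5497
MTTR = 29
MTBF + MTTR = 5526
Ai = 5497 / 5526
Ai = 0.9948

0.9948


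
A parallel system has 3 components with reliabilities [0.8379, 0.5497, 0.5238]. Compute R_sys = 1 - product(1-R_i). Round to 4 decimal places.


Components: [0.8379, 0.5497, 0.5238]
(1 - 0.8379) = 0.1621, running product = 0.1621
(1 - 0.5497) = 0.4503, running product = 0.073
(1 - 0.5238) = 0.4762, running product = 0.0348
Product of (1-R_i) = 0.0348
R_sys = 1 - 0.0348 = 0.9652

0.9652


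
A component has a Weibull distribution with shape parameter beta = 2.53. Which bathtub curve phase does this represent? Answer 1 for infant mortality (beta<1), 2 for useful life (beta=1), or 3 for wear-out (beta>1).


beta = 2.53
Compare beta to 1:
beta < 1 => infant mortality (phase 1)
beta = 1 => useful life (phase 2)
beta > 1 => wear-out (phase 3)
Since beta = 2.53, this is wear-out (increasing failure rate)
Phase = 3

3


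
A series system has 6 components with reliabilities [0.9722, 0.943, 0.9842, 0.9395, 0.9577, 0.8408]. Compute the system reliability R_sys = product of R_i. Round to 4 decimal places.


Components: [0.9722, 0.943, 0.9842, 0.9395, 0.9577, 0.8408]
After component 1 (R=0.9722): product = 0.9722
After component 2 (R=0.943): product = 0.9168
After component 3 (R=0.9842): product = 0.9023
After component 4 (R=0.9395): product = 0.8477
After component 5 (R=0.9577): product = 0.8119
After component 6 (R=0.8408): product = 0.6826
R_sys = 0.6826

0.6826


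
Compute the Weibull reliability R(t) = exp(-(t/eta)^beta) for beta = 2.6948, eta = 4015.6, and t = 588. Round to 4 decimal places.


beta = 2.6948, eta = 4015.6, t = 588
t/eta = 588 / 4015.6 = 0.1464
(t/eta)^beta = 0.1464^2.6948 = 0.0056
R(t) = exp(-0.0056)
R(t) = 0.9944

0.9944


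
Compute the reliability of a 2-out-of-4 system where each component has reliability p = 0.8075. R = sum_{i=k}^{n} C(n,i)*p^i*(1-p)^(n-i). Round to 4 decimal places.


k = 2, n = 4, p = 0.8075
i=2: C(4,2)=6 * 0.8075^2 * 0.1925^2 = 0.145
i=3: C(4,3)=4 * 0.8075^3 * 0.1925^1 = 0.4054
i=4: C(4,4)=1 * 0.8075^4 * 0.1925^0 = 0.4252
R = sum of terms = 0.9756

0.9756


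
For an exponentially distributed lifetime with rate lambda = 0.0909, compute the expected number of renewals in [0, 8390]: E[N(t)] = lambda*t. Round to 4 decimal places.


lambda = 0.0909
t = 8390
E[N(t)] = lambda * t
E[N(t)] = 0.0909 * 8390
E[N(t)] = 762.651

762.651


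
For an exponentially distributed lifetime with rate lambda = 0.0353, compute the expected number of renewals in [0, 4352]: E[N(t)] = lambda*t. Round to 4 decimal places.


lambda = 0.0353
t = 4352
E[N(t)] = lambda * t
E[N(t)] = 0.0353 * 4352
E[N(t)] = 153.6256

153.6256


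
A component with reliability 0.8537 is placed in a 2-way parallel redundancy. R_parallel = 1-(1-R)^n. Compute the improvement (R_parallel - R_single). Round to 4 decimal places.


R_single = 0.8537, n = 2
1 - R_single = 0.1463
(1 - R_single)^n = 0.1463^2 = 0.0214
R_parallel = 1 - 0.0214 = 0.9786
Improvement = 0.9786 - 0.8537
Improvement = 0.1249

0.1249


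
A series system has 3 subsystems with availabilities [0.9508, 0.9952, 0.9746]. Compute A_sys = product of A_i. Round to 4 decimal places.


Subsystems: [0.9508, 0.9952, 0.9746]
After subsystem 1 (A=0.9508): product = 0.9508
After subsystem 2 (A=0.9952): product = 0.9462
After subsystem 3 (A=0.9746): product = 0.9222
A_sys = 0.9222

0.9222


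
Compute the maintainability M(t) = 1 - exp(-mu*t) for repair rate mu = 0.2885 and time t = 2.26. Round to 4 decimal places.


mu = 0.2885, t = 2.26
mu * t = 0.2885 * 2.26 = 0.652
exp(-0.652) = 0.521
M(t) = 1 - 0.521
M(t) = 0.479

0.479


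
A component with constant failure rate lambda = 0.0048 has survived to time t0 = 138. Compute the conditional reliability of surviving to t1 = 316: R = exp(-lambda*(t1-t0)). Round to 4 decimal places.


lambda = 0.0048
t0 = 138, t1 = 316
t1 - t0 = 178
lambda * (t1-t0) = 0.0048 * 178 = 0.8544
R = exp(-0.8544)
R = 0.4255

0.4255


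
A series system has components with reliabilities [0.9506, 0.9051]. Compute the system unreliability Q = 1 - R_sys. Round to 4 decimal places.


Components: [0.9506, 0.9051]
After component 1: product = 0.9506
After component 2: product = 0.8604
R_sys = 0.8604
Q = 1 - 0.8604 = 0.1396

0.1396


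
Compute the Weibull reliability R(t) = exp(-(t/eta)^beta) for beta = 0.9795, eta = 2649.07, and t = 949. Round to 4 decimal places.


beta = 0.9795, eta = 2649.07, t = 949
t/eta = 949 / 2649.07 = 0.3582
(t/eta)^beta = 0.3582^0.9795 = 0.3659
R(t) = exp(-0.3659)
R(t) = 0.6936

0.6936


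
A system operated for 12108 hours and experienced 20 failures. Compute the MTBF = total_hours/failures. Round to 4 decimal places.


total_hours = 12108
failures = 20
MTBF = 12108 / 20
MTBF = 605.4

605.4


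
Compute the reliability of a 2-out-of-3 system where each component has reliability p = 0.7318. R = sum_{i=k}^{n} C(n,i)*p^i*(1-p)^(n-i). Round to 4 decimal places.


k = 2, n = 3, p = 0.7318
i=2: C(3,2)=3 * 0.7318^2 * 0.2682^1 = 0.4309
i=3: C(3,3)=1 * 0.7318^3 * 0.2682^0 = 0.3919
R = sum of terms = 0.8228

0.8228


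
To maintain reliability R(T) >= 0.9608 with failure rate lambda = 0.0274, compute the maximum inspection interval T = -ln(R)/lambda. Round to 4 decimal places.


R_target = 0.9608
lambda = 0.0274
-ln(0.9608) = 0.04
T = 0.04 / 0.0274
T = 1.4595

1.4595


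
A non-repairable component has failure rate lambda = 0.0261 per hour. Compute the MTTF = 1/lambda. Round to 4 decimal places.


lambda = 0.0261
MTTF = 1 / 0.0261
MTTF = 38.3142

38.3142


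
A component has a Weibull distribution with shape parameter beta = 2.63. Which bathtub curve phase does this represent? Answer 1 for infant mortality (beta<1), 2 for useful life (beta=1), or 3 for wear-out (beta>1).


beta = 2.63
Compare beta to 1:
beta < 1 => infant mortality (phase 1)
beta = 1 => useful life (phase 2)
beta > 1 => wear-out (phase 3)
Since beta = 2.63, this is wear-out (increasing failure rate)
Phase = 3

3


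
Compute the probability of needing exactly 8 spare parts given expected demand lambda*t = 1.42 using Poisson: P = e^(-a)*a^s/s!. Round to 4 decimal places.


a = 1.42, s = 8
e^(-a) = e^(-1.42) = 0.2417
a^s = 1.42^8 = 16.5313
s! = 40320
P = 0.2417 * 16.5313 / 40320
P = 0.0001

0.0001


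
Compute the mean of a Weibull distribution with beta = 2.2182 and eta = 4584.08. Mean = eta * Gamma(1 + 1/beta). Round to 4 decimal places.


beta = 2.2182, eta = 4584.08
1/beta = 0.4508
1 + 1/beta = 1.4508
Gamma(1.4508) = 0.8857
Mean = 4584.08 * 0.8857
Mean = 4059.9065

4059.9065


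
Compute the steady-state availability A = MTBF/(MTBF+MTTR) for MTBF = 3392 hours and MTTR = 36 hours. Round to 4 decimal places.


MTBF = 3392
MTTR = 36
MTBF + MTTR = 3428
A = 3392 / 3428
A = 0.9895

0.9895


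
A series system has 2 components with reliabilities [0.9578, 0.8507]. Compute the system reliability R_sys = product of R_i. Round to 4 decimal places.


Components: [0.9578, 0.8507]
After component 1 (R=0.9578): product = 0.9578
After component 2 (R=0.8507): product = 0.8148
R_sys = 0.8148

0.8148


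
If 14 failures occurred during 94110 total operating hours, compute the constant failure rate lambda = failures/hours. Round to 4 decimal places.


failures = 14
total_hours = 94110
lambda = 14 / 94110
lambda = 0.0001

0.0001


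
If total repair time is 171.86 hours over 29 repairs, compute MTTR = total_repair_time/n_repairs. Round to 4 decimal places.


total_repair_time = 171.86
n_repairs = 29
MTTR = 171.86 / 29
MTTR = 5.9262

5.9262


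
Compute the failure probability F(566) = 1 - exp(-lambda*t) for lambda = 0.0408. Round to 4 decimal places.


lambda = 0.0408, t = 566
lambda * t = 23.0928
exp(-23.0928) = 0.0
F(t) = 1 - 0.0
F(t) = 1.0

1.0


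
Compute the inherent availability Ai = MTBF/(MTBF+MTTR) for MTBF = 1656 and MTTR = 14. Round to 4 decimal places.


MTBF = 1656
MTTR = 14
MTBF + MTTR = 1670
Ai = 1656 / 1670
Ai = 0.9916

0.9916


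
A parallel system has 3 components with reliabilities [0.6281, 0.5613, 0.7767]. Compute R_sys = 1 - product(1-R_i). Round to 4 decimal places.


Components: [0.6281, 0.5613, 0.7767]
(1 - 0.6281) = 0.3719, running product = 0.3719
(1 - 0.5613) = 0.4387, running product = 0.1632
(1 - 0.7767) = 0.2233, running product = 0.0364
Product of (1-R_i) = 0.0364
R_sys = 1 - 0.0364 = 0.9636

0.9636


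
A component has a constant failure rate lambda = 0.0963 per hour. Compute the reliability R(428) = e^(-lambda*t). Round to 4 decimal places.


lambda = 0.0963
t = 428
lambda * t = 41.2164
R(t) = e^(-41.2164)
R(t) = 0.0

0.0


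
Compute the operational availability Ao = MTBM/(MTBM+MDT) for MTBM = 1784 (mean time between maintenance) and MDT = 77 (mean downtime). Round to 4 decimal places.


MTBM = 1784
MDT = 77
MTBM + MDT = 1861
Ao = 1784 / 1861
Ao = 0.9586

0.9586


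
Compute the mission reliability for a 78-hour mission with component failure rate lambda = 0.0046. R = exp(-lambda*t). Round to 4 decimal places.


lambda = 0.0046
mission_time = 78
lambda * t = 0.0046 * 78 = 0.3588
R = exp(-0.3588)
R = 0.6985

0.6985


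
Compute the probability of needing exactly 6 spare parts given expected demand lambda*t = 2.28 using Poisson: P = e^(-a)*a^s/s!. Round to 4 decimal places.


a = 2.28, s = 6
e^(-a) = e^(-2.28) = 0.1023
a^s = 2.28^6 = 140.4782
s! = 720
P = 0.1023 * 140.4782 / 720
P = 0.02

0.02


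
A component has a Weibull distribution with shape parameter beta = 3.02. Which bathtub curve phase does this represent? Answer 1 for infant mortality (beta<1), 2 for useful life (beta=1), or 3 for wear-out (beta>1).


beta = 3.02
Compare beta to 1:
beta < 1 => infant mortality (phase 1)
beta = 1 => useful life (phase 2)
beta > 1 => wear-out (phase 3)
Since beta = 3.02, this is wear-out (increasing failure rate)
Phase = 3

3


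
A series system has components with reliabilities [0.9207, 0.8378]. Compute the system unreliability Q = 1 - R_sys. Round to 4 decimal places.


Components: [0.9207, 0.8378]
After component 1: product = 0.9207
After component 2: product = 0.7714
R_sys = 0.7714
Q = 1 - 0.7714 = 0.2286

0.2286


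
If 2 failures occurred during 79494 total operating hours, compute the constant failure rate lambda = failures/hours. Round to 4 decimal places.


failures = 2
total_hours = 79494
lambda = 2 / 79494
lambda = 0.0

0.0


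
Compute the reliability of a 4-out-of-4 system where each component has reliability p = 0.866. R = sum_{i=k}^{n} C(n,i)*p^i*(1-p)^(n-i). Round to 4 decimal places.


k = 4, n = 4, p = 0.866
i=4: C(4,4)=1 * 0.866^4 * 0.134^0 = 0.5624
R = sum of terms = 0.5624

0.5624


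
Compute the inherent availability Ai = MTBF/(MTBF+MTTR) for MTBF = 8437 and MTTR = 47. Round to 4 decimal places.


MTBF = 8437
MTTR = 47
MTBF + MTTR = 8484
Ai = 8437 / 8484
Ai = 0.9945

0.9945


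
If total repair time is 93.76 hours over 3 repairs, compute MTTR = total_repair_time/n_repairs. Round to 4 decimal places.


total_repair_time = 93.76
n_repairs = 3
MTTR = 93.76 / 3
MTTR = 31.2533

31.2533


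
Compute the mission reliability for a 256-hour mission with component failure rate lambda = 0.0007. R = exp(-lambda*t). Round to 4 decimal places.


lambda = 0.0007
mission_time = 256
lambda * t = 0.0007 * 256 = 0.1792
R = exp(-0.1792)
R = 0.8359

0.8359


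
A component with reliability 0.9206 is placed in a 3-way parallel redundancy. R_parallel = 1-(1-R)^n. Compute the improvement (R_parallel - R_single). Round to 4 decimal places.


R_single = 0.9206, n = 3
1 - R_single = 0.0794
(1 - R_single)^n = 0.0794^3 = 0.0005
R_parallel = 1 - 0.0005 = 0.9995
Improvement = 0.9995 - 0.9206
Improvement = 0.0789

0.0789


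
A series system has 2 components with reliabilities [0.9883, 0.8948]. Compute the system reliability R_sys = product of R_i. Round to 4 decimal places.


Components: [0.9883, 0.8948]
After component 1 (R=0.9883): product = 0.9883
After component 2 (R=0.8948): product = 0.8843
R_sys = 0.8843

0.8843


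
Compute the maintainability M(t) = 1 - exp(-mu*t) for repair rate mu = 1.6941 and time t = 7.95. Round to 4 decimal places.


mu = 1.6941, t = 7.95
mu * t = 1.6941 * 7.95 = 13.4681
exp(-13.4681) = 0.0
M(t) = 1 - 0.0
M(t) = 1.0

1.0


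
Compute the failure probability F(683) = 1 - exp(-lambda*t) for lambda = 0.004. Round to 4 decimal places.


lambda = 0.004, t = 683
lambda * t = 2.732
exp(-2.732) = 0.0651
F(t) = 1 - 0.0651
F(t) = 0.9349

0.9349


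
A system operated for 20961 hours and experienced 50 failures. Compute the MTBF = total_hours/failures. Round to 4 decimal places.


total_hours = 20961
failures = 50
MTBF = 20961 / 50
MTBF = 419.22

419.22


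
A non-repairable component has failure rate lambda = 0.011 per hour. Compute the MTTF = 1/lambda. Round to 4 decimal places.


lambda = 0.011
MTTF = 1 / 0.011
MTTF = 90.9091

90.9091


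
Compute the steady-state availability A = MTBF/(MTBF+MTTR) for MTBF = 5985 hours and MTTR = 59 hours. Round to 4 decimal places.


MTBF = 5985
MTTR = 59
MTBF + MTTR = 6044
A = 5985 / 6044
A = 0.9902

0.9902


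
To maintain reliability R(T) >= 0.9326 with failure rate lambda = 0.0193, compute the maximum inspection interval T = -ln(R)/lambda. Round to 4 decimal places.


R_target = 0.9326
lambda = 0.0193
-ln(0.9326) = 0.0698
T = 0.0698 / 0.0193
T = 3.6155

3.6155


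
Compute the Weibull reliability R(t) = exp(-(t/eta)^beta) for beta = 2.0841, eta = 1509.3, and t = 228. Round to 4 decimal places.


beta = 2.0841, eta = 1509.3, t = 228
t/eta = 228 / 1509.3 = 0.1511
(t/eta)^beta = 0.1511^2.0841 = 0.0195
R(t) = exp(-0.0195)
R(t) = 0.9807

0.9807


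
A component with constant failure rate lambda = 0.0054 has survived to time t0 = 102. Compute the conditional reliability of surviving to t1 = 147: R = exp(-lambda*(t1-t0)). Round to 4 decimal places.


lambda = 0.0054
t0 = 102, t1 = 147
t1 - t0 = 45
lambda * (t1-t0) = 0.0054 * 45 = 0.243
R = exp(-0.243)
R = 0.7843

0.7843


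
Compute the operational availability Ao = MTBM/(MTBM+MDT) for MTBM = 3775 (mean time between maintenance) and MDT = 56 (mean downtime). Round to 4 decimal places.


MTBM = 3775
MDT = 56
MTBM + MDT = 3831
Ao = 3775 / 3831
Ao = 0.9854

0.9854


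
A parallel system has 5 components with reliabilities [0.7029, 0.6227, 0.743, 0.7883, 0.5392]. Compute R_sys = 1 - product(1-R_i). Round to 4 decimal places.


Components: [0.7029, 0.6227, 0.743, 0.7883, 0.5392]
(1 - 0.7029) = 0.2971, running product = 0.2971
(1 - 0.6227) = 0.3773, running product = 0.1121
(1 - 0.743) = 0.257, running product = 0.0288
(1 - 0.7883) = 0.2117, running product = 0.0061
(1 - 0.5392) = 0.4608, running product = 0.0028
Product of (1-R_i) = 0.0028
R_sys = 1 - 0.0028 = 0.9972

0.9972


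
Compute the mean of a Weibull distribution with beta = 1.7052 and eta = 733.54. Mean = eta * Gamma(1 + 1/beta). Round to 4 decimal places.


beta = 1.7052, eta = 733.54
1/beta = 0.5864
1 + 1/beta = 1.5864
Gamma(1.5864) = 0.8921
Mean = 733.54 * 0.8921
Mean = 654.3619

654.3619


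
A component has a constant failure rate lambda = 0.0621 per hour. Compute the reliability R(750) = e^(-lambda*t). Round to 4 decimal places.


lambda = 0.0621
t = 750
lambda * t = 46.575
R(t) = e^(-46.575)
R(t) = 0.0

0.0


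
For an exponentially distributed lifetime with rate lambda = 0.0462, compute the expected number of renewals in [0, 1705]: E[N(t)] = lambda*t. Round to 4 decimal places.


lambda = 0.0462
t = 1705
E[N(t)] = lambda * t
E[N(t)] = 0.0462 * 1705
E[N(t)] = 78.771

78.771


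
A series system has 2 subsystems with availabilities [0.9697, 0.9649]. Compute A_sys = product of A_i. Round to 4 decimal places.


Subsystems: [0.9697, 0.9649]
After subsystem 1 (A=0.9697): product = 0.9697
After subsystem 2 (A=0.9649): product = 0.9357
A_sys = 0.9357

0.9357


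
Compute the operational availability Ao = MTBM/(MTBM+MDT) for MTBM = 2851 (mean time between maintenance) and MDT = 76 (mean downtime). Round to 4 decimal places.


MTBM = 2851
MDT = 76
MTBM + MDT = 2927
Ao = 2851 / 2927
Ao = 0.974

0.974


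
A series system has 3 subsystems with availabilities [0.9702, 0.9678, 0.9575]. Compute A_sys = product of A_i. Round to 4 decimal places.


Subsystems: [0.9702, 0.9678, 0.9575]
After subsystem 1 (A=0.9702): product = 0.9702
After subsystem 2 (A=0.9678): product = 0.939
After subsystem 3 (A=0.9575): product = 0.8991
A_sys = 0.8991

0.8991


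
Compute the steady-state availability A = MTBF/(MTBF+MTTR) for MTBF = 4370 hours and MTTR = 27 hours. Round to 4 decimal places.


MTBF = 4370
MTTR = 27
MTBF + MTTR = 4397
A = 4370 / 4397
A = 0.9939

0.9939


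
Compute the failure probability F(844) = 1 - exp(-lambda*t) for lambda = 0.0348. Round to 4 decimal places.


lambda = 0.0348, t = 844
lambda * t = 29.3712
exp(-29.3712) = 0.0
F(t) = 1 - 0.0
F(t) = 1.0

1.0


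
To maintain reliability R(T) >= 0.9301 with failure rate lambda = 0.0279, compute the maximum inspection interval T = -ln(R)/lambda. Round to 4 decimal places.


R_target = 0.9301
lambda = 0.0279
-ln(0.9301) = 0.0725
T = 0.0725 / 0.0279
T = 2.5972

2.5972


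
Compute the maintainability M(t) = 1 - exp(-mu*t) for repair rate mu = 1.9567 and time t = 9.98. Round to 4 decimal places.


mu = 1.9567, t = 9.98
mu * t = 1.9567 * 9.98 = 19.5279
exp(-19.5279) = 0.0
M(t) = 1 - 0.0
M(t) = 1.0

1.0


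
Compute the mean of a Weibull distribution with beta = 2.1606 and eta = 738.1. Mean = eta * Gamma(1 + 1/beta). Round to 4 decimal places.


beta = 2.1606, eta = 738.1
1/beta = 0.4628
1 + 1/beta = 1.4628
Gamma(1.4628) = 0.8856
Mean = 738.1 * 0.8856
Mean = 653.6642

653.6642


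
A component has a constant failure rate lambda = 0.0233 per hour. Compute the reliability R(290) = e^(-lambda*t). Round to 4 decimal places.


lambda = 0.0233
t = 290
lambda * t = 6.757
R(t) = e^(-6.757)
R(t) = 0.0012

0.0012


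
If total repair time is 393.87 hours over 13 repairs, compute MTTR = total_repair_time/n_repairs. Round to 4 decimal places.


total_repair_time = 393.87
n_repairs = 13
MTTR = 393.87 / 13
MTTR = 30.2977

30.2977


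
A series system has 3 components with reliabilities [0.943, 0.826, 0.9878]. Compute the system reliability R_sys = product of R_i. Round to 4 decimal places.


Components: [0.943, 0.826, 0.9878]
After component 1 (R=0.943): product = 0.943
After component 2 (R=0.826): product = 0.7789
After component 3 (R=0.9878): product = 0.7694
R_sys = 0.7694

0.7694


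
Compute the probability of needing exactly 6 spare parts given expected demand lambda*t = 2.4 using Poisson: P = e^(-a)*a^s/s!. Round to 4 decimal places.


a = 2.4, s = 6
e^(-a) = e^(-2.4) = 0.0907
a^s = 2.4^6 = 191.103
s! = 720
P = 0.0907 * 191.103 / 720
P = 0.0241

0.0241


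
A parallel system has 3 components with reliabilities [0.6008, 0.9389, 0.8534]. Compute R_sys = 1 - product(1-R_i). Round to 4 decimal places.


Components: [0.6008, 0.9389, 0.8534]
(1 - 0.6008) = 0.3992, running product = 0.3992
(1 - 0.9389) = 0.0611, running product = 0.0244
(1 - 0.8534) = 0.1466, running product = 0.0036
Product of (1-R_i) = 0.0036
R_sys = 1 - 0.0036 = 0.9964

0.9964


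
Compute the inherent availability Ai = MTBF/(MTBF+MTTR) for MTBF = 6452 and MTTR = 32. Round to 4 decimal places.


MTBF = 6452
MTTR = 32
MTBF + MTTR = 6484
Ai = 6452 / 6484
Ai = 0.9951

0.9951


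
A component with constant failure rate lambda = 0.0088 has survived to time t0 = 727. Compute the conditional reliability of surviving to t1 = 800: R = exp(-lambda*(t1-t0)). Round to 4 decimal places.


lambda = 0.0088
t0 = 727, t1 = 800
t1 - t0 = 73
lambda * (t1-t0) = 0.0088 * 73 = 0.6424
R = exp(-0.6424)
R = 0.526

0.526


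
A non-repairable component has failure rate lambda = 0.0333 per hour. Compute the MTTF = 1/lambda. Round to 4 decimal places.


lambda = 0.0333
MTTF = 1 / 0.0333
MTTF = 30.03

30.03


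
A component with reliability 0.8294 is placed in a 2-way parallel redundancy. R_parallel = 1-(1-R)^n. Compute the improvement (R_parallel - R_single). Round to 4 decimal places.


R_single = 0.8294, n = 2
1 - R_single = 0.1706
(1 - R_single)^n = 0.1706^2 = 0.0291
R_parallel = 1 - 0.0291 = 0.9709
Improvement = 0.9709 - 0.8294
Improvement = 0.1415

0.1415


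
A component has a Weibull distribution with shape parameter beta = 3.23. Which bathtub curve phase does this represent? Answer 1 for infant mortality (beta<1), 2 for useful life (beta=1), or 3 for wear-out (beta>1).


beta = 3.23
Compare beta to 1:
beta < 1 => infant mortality (phase 1)
beta = 1 => useful life (phase 2)
beta > 1 => wear-out (phase 3)
Since beta = 3.23, this is wear-out (increasing failure rate)
Phase = 3

3


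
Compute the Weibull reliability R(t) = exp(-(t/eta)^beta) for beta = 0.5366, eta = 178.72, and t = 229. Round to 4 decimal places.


beta = 0.5366, eta = 178.72, t = 229
t/eta = 229 / 178.72 = 1.2813
(t/eta)^beta = 1.2813^0.5366 = 1.1423
R(t) = exp(-1.1423)
R(t) = 0.3191

0.3191


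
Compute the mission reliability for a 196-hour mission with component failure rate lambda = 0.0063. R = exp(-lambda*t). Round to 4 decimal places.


lambda = 0.0063
mission_time = 196
lambda * t = 0.0063 * 196 = 1.2348
R = exp(-1.2348)
R = 0.2909

0.2909


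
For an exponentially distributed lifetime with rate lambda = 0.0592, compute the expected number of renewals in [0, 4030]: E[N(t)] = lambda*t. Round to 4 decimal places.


lambda = 0.0592
t = 4030
E[N(t)] = lambda * t
E[N(t)] = 0.0592 * 4030
E[N(t)] = 238.576

238.576


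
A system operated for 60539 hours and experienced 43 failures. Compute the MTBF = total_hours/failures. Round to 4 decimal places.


total_hours = 60539
failures = 43
MTBF = 60539 / 43
MTBF = 1407.8837

1407.8837


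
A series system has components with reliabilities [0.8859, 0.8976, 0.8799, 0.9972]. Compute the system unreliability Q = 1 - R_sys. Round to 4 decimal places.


Components: [0.8859, 0.8976, 0.8799, 0.9972]
After component 1: product = 0.8859
After component 2: product = 0.7952
After component 3: product = 0.6997
After component 4: product = 0.6977
R_sys = 0.6977
Q = 1 - 0.6977 = 0.3023

0.3023


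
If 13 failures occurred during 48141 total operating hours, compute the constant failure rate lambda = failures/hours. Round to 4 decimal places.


failures = 13
total_hours = 48141
lambda = 13 / 48141
lambda = 0.0003

0.0003


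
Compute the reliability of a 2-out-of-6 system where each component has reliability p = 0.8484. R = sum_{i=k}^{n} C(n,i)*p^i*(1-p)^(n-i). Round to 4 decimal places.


k = 2, n = 6, p = 0.8484
i=2: C(6,2)=15 * 0.8484^2 * 0.1516^4 = 0.0057
i=3: C(6,3)=20 * 0.8484^3 * 0.1516^3 = 0.0426
i=4: C(6,4)=15 * 0.8484^4 * 0.1516^2 = 0.1786
i=5: C(6,5)=6 * 0.8484^5 * 0.1516^1 = 0.3998
i=6: C(6,6)=1 * 0.8484^6 * 0.1516^0 = 0.3729
R = sum of terms = 0.9996

0.9996


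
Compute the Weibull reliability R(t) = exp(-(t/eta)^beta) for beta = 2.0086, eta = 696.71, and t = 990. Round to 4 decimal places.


beta = 2.0086, eta = 696.71, t = 990
t/eta = 990 / 696.71 = 1.421
(t/eta)^beta = 1.421^2.0086 = 2.0252
R(t) = exp(-2.0252)
R(t) = 0.132

0.132


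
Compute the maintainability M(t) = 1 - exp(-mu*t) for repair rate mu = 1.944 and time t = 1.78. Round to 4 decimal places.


mu = 1.944, t = 1.78
mu * t = 1.944 * 1.78 = 3.4603
exp(-3.4603) = 0.0314
M(t) = 1 - 0.0314
M(t) = 0.9686

0.9686


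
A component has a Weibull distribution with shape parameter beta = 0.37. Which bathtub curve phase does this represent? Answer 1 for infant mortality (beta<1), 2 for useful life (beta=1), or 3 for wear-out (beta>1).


beta = 0.37
Compare beta to 1:
beta < 1 => infant mortality (phase 1)
beta = 1 => useful life (phase 2)
beta > 1 => wear-out (phase 3)
Since beta = 0.37, this is infant mortality (decreasing failure rate)
Phase = 1

1
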